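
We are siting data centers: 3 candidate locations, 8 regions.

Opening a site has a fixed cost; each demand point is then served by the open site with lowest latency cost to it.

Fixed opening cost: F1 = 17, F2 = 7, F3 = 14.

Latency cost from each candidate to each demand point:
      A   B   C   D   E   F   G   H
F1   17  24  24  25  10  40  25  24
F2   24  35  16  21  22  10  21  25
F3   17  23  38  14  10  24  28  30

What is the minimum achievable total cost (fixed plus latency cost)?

Open {F2, F3}: assign each demand point to its cheapest open site.
  A→F3 17, B→F3 23, C→F2 16, D→F3 14, E→F3 10, F→F2 10, G→F2 21, H→F2 25
  latency cost 136, fixed 21 → total 157.
Compare {F1, F2}: latency cost 143 + fixed 24 = 167.
Compare {F1, F2, F3}: latency cost 135 + fixed 38 = 173.
Compare {F2}: latency cost 174 + fixed 7 = 181.
All other subsets cost ≥ 167. Minimum total cost: 157.

157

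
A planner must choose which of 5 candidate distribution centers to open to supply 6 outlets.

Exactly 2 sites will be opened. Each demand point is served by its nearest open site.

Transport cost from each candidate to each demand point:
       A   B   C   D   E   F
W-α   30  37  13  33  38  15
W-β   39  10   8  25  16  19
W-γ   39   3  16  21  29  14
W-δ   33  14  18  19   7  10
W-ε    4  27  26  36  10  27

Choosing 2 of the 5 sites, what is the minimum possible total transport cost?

Open {W-γ, W-ε}.
  A→W-ε 4, B→W-γ 3, C→W-γ 16, D→W-γ 21, E→W-ε 10, F→W-γ 14  ⇒ total 68.
Compare {W-δ, W-ε}: total 72.
Compare {W-β, W-ε}: total 76.
No size-2 selection does better; minimum is 68.

68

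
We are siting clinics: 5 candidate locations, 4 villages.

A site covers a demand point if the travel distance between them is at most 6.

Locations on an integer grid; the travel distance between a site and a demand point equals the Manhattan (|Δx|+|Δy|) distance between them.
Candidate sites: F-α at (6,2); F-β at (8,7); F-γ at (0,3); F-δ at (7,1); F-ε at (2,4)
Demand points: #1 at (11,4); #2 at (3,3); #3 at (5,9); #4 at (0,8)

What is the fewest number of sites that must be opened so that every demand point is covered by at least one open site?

Coverage sets (demand points within 6 of each site):
  F-α: {#2}
  F-β: {#1, #3}
  F-γ: {#2, #4}
  F-δ: {#2}
  F-ε: {#2, #4}
No single site covers all 4 demand points.
But {F-β, F-γ} covers everything, so the minimum is 2.

2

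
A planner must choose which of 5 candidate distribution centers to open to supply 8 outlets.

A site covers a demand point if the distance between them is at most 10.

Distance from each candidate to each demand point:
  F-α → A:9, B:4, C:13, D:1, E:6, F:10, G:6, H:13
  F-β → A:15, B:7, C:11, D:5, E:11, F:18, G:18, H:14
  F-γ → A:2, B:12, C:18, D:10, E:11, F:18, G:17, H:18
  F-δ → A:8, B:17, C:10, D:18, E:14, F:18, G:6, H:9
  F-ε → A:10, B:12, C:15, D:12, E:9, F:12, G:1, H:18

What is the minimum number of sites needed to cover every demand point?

2

Coverage sets (demand points within 10 of each site):
  F-α: {A, B, D, E, F, G}
  F-β: {B, D}
  F-γ: {A, D}
  F-δ: {A, C, G, H}
  F-ε: {A, E, G}
No single site covers all 8 demand points.
But {F-α, F-δ} covers everything, so the minimum is 2.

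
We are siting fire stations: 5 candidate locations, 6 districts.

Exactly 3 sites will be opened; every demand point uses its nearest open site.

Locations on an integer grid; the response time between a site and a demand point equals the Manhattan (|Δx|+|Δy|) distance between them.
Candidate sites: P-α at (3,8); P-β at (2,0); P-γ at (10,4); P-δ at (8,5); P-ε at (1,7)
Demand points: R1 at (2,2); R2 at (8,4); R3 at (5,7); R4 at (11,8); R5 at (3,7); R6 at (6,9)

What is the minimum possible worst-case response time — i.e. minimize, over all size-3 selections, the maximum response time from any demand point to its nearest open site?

Open {P-α, P-β, P-γ}.
  Farthest demand point is R4 at response time 5 (to P-γ); all others are ≤ 5.
With {P-α, P-β, P-δ} the worst case is 6.
With {P-α, P-γ, P-ε} the worst case is 6.
No size-3 selection achieves below 5.

5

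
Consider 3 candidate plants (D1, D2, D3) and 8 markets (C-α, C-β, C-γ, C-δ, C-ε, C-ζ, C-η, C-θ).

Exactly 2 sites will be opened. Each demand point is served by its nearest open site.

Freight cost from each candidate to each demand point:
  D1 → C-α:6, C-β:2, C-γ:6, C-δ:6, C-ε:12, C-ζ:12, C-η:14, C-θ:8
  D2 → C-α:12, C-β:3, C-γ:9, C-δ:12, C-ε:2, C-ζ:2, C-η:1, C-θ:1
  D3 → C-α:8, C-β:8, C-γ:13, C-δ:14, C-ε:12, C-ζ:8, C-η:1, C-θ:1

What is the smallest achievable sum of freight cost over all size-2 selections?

Open {D1, D2}.
  C-α→D1 6, C-β→D1 2, C-γ→D1 6, C-δ→D1 6, C-ε→D2 2, C-ζ→D2 2, C-η→D2 1, C-θ→D2 1  ⇒ total 26.
Compare {D2, D3}: total 38.
Compare {D1, D3}: total 42.

26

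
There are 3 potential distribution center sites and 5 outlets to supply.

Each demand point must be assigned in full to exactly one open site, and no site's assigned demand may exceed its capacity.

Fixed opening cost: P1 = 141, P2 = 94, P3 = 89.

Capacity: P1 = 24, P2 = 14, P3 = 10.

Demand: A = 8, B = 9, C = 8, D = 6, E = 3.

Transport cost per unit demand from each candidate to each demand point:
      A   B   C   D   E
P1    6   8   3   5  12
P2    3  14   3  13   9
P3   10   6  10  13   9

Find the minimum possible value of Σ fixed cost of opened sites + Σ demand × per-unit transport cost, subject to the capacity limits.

Open {P1, P2}; cheapest assignment that respects the capacities:
  P1 (cap 24, load 23): B, C, D — cost 9×8 + 8×3 + 6×5 = 126
  P2 (cap 14, load 11): A, E — cost 8×3 + 3×9 = 51
  Shipping 177, fixed 235 → total 412.
  Any other capacity-feasible assignment to {P1, P2} ships for at least 177.
Compare {P1, P2, P3}: its best feasible assignment gives total 483.
Every other set of open sites that can feasibly serve all demand totals ≥ 483 even under its best assignment. Minimum: 412.

412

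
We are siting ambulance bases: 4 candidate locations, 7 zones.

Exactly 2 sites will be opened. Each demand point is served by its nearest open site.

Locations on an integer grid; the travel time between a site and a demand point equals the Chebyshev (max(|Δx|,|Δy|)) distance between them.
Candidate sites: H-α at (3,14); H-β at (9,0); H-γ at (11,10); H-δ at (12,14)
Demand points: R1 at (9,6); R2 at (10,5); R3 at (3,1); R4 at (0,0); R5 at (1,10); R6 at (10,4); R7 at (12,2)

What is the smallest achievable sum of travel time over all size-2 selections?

Open {H-α, H-β}.
  R1→H-β 6, R2→H-β 5, R3→H-β 6, R4→H-β 9, R5→H-α 4, R6→H-β 4, R7→H-β 3  ⇒ total 37.
Compare {H-β, H-γ}: total 41.
Compare {H-β, H-δ}: total 43.
No size-2 selection does better; minimum is 37.

37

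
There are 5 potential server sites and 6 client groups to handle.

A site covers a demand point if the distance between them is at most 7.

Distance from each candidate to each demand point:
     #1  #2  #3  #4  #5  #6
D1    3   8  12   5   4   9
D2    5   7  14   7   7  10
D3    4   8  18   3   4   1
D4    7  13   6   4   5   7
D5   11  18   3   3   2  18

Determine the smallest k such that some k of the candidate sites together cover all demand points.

Coverage sets (demand points within 7 of each site):
  D1: {#1, #4, #5}
  D2: {#1, #2, #4, #5}
  D3: {#1, #4, #5, #6}
  D4: {#1, #3, #4, #5, #6}
  D5: {#3, #4, #5}
No single site covers all 6 demand points.
But {D2, D4} covers everything, so the minimum is 2.

2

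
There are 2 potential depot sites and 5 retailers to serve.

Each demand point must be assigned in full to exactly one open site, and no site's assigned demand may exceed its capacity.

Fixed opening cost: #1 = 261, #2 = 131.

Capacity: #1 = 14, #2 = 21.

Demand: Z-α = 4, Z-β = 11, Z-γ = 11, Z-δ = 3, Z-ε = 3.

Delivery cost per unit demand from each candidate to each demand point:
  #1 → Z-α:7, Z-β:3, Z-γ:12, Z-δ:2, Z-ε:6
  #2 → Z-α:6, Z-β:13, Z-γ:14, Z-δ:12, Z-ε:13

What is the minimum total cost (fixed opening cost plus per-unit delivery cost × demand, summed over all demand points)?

Open {#1, #2}; cheapest assignment that respects the capacities:
  #1 (cap 14, load 14): Z-β, Z-δ — cost 11×3 + 3×2 = 39
  #2 (cap 21, load 18): Z-α, Z-γ, Z-ε — cost 4×6 + 11×14 + 3×13 = 217
  Shipping 256, fixed 392 → total 648.
  Any other capacity-feasible assignment to {#1, #2} ships for at least 256.
Total demand is 32 and no other set of sites has combined capacity ≥ 32, so {#1, #2} is the only feasible choice of open sites. Minimum: 648.

648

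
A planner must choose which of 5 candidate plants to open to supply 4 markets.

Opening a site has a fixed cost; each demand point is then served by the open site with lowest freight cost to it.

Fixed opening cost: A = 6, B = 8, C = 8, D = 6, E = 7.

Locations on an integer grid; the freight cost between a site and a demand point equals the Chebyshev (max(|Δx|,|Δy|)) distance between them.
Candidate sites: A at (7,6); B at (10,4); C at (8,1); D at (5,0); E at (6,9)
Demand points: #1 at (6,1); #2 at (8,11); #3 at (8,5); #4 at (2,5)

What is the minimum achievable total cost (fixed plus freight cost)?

Open {A}: assign each demand point to its cheapest open site.
  #1→A 5, #2→A 5, #3→A 1, #4→A 5
  freight cost 16, fixed 6 → total 22.
Compare {A, D}: freight cost 12 + fixed 12 = 24.
Compare {D, E}: freight cost 11 + fixed 13 = 24.
Compare {E}: freight cost 18 + fixed 7 = 25.
All other subsets cost ≥ 24. Minimum total cost: 22.

22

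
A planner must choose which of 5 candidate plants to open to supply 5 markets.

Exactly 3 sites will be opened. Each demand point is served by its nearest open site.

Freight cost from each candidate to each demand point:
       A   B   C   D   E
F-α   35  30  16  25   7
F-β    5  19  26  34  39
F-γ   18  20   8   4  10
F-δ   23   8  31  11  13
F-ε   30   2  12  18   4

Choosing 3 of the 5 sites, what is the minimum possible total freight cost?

23

Open {F-β, F-γ, F-ε}.
  A→F-β 5, B→F-ε 2, C→F-γ 8, D→F-γ 4, E→F-ε 4  ⇒ total 23.
Compare {F-β, F-δ, F-ε}: total 34.
Compare {F-β, F-γ, F-δ}: total 35.
No size-3 selection does better; minimum is 23.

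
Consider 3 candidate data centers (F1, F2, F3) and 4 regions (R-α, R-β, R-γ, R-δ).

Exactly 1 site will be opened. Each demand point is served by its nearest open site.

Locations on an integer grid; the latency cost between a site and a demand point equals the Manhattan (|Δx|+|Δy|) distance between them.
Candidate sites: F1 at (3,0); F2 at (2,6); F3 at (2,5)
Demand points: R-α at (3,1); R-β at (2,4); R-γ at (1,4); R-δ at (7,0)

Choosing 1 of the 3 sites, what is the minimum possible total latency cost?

16

Open {F1}.
  R-α→F1 1, R-β→F1 5, R-γ→F1 6, R-δ→F1 4  ⇒ total 16.
Compare {F3}: total 18.
Compare {F2}: total 22.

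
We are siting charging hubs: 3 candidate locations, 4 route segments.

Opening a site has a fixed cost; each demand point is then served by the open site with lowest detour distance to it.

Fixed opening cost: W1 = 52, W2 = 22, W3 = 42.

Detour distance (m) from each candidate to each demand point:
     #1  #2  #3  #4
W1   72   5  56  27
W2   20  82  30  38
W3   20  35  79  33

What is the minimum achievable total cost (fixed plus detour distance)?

Open {W1, W2}: assign each demand point to its cheapest open site.
  #1→W2 20, #2→W1 5, #3→W2 30, #4→W1 27
  detour distance 82, fixed 74 → total 156.
Compare {W2, W3}: detour distance 118 + fixed 64 = 182.
Compare {W2}: detour distance 170 + fixed 22 = 192.
Compare {W1, W2, W3}: detour distance 82 + fixed 116 = 198.
All other subsets cost ≥ 182. Minimum total cost: 156.

156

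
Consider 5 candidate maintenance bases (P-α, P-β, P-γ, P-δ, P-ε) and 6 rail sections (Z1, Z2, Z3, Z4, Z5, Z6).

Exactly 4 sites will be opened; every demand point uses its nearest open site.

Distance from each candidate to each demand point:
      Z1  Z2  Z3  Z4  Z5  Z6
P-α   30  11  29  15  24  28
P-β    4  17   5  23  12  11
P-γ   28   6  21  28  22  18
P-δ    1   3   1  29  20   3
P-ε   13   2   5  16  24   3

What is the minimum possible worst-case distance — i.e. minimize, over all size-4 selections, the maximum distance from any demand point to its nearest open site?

15

Open {P-α, P-β, P-γ, P-δ}.
  Farthest demand point is Z4 at distance 15 (to P-α); all others are ≤ 15.
With {P-α, P-β, P-γ, P-ε} the worst case is 15.
With {P-α, P-β, P-δ, P-ε} the worst case is 15.
No size-4 selection achieves below 15.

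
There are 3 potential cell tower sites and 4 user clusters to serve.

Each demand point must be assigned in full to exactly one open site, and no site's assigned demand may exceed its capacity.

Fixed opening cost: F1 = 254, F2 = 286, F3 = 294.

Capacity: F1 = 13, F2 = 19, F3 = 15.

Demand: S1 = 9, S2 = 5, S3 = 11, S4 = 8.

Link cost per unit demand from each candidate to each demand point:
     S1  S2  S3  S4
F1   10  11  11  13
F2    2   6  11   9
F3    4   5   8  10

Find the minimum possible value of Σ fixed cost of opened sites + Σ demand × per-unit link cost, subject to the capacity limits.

Open {F2, F3}; cheapest assignment that respects the capacities:
  F2 (cap 19, load 19): S3, S4 — cost 11×11 + 8×9 = 193
  F3 (cap 15, load 14): S1, S2 — cost 9×4 + 5×5 = 61
  Shipping 254, fixed 580 → total 834.
  Any other capacity-feasible assignment to {F2, F3} ships for at least 254.
Compare {F1, F2, F3}: its best feasible assignment gives total 1067.
Every other set of open sites that can feasibly serve all demand totals ≥ 1067 even under its best assignment. Minimum: 834.

834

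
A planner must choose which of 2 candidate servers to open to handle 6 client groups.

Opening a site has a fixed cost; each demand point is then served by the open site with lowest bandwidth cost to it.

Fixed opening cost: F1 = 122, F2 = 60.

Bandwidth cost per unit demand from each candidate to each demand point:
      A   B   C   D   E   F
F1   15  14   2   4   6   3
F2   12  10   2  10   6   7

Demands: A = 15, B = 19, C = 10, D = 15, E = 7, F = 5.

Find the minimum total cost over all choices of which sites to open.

Open {F2}: assign each demand point to its cheapest open site.
  A→F2 15×12=180, B→F2 19×10=190, C→F2 10×2=20, D→F2 15×10=150, E→F2 7×6=42, F→F2 5×7=35
  bandwidth cost 617, fixed 60 → total 677.
Compare {F1, F2}: bandwidth cost 507 + fixed 182 = 689.
Compare {F1}: bandwidth cost 628 + fixed 122 = 750.

677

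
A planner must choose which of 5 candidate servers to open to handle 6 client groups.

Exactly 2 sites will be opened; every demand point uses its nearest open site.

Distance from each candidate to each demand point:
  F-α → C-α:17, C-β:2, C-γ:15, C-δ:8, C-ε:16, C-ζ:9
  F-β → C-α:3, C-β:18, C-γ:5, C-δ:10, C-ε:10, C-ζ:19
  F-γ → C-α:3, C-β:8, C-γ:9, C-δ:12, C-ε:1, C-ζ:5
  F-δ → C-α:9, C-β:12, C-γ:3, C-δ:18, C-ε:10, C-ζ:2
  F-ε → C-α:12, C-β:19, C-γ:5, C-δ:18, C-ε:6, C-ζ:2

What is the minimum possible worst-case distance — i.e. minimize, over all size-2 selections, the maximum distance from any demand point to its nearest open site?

Open {F-α, F-γ}.
  Farthest demand point is C-γ at distance 9 (to F-γ); all others are ≤ 9.
With {F-α, F-β} the worst case is 10.
With {F-α, F-δ} the worst case is 10.
No size-2 selection achieves below 9.

9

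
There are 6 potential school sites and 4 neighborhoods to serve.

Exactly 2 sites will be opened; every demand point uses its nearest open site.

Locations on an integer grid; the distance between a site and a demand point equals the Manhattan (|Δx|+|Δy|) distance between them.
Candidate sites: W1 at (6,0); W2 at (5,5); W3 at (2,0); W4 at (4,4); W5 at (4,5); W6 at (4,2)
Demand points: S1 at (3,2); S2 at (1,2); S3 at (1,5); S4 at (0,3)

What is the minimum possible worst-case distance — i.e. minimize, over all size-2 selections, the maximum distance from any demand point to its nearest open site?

5

Open {W1, W4}.
  Farthest demand point is S2 at distance 5 (to W4); all others are ≤ 5.
With {W2, W3} the worst case is 5.
With {W2, W4} the worst case is 5.
No size-2 selection achieves below 5.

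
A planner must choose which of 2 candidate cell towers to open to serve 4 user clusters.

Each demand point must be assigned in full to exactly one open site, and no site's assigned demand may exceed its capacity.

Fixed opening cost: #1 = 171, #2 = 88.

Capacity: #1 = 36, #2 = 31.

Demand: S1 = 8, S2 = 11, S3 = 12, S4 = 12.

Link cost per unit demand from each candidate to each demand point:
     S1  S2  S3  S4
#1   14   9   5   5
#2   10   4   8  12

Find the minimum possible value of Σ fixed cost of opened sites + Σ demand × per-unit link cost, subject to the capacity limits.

503

Open {#1, #2}; cheapest assignment that respects the capacities:
  #1 (cap 36, load 24): S3, S4 — cost 12×5 + 12×5 = 120
  #2 (cap 31, load 19): S1, S2 — cost 8×10 + 11×4 = 124
  Shipping 244, fixed 259 → total 503.
  Any other capacity-feasible assignment to {#1, #2} ships for at least 244.
Total demand is 43 and no other set of sites has combined capacity ≥ 43, so {#1, #2} is the only feasible choice of open sites. Minimum: 503.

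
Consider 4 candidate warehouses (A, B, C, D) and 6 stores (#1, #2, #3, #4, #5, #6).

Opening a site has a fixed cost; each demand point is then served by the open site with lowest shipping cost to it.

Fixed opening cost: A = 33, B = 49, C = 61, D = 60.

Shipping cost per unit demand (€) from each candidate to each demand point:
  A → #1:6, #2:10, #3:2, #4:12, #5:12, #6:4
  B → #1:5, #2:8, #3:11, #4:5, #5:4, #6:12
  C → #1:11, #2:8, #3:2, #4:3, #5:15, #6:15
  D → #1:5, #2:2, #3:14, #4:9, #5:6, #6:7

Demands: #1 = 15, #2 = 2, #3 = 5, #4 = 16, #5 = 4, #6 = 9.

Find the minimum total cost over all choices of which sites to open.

315

Open {A, B}: assign each demand point to its cheapest open site.
  #1→B 15×5=75, #2→B 2×8=16, #3→A 5×2=10, #4→B 16×5=80, #5→B 4×4=16, #6→A 9×4=36
  shipping cost 233, fixed 82 → total 315.
Compare {A, C}: shipping cost 248 + fixed 94 = 342.
Compare {A, B, C}: shipping cost 201 + fixed 143 = 344.
Compare {C, D}: shipping cost 224 + fixed 121 = 345.
All other subsets cost ≥ 342. Minimum total cost: 315.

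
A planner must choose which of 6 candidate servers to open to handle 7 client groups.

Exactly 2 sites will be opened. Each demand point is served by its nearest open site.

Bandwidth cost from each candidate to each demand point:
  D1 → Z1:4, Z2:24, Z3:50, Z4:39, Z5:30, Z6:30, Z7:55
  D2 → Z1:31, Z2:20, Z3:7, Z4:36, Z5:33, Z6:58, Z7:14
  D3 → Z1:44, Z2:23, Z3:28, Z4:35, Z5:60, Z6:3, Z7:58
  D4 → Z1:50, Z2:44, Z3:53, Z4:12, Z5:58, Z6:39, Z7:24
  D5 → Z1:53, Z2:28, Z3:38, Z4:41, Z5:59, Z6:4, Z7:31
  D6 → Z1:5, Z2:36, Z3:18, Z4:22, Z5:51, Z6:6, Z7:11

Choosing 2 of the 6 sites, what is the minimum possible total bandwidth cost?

Open {D2, D6}.
  Z1→D6 5, Z2→D2 20, Z3→D2 7, Z4→D6 22, Z5→D2 33, Z6→D6 6, Z7→D6 11  ⇒ total 104.
Compare {D1, D6}: total 115.
Compare {D3, D6}: total 133.
No size-2 selection does better; minimum is 104.

104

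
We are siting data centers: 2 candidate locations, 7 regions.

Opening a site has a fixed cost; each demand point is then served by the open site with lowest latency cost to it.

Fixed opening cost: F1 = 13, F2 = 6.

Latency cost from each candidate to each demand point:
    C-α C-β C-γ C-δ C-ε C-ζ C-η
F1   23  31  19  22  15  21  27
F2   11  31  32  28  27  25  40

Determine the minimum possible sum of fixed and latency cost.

Open {F1, F2}: assign each demand point to its cheapest open site.
  C-α→F2 11, C-β→F1 31, C-γ→F1 19, C-δ→F1 22, C-ε→F1 15, C-ζ→F1 21, C-η→F1 27
  latency cost 146, fixed 19 → total 165.
Compare {F1}: latency cost 158 + fixed 13 = 171.
Compare {F2}: latency cost 194 + fixed 6 = 200.

165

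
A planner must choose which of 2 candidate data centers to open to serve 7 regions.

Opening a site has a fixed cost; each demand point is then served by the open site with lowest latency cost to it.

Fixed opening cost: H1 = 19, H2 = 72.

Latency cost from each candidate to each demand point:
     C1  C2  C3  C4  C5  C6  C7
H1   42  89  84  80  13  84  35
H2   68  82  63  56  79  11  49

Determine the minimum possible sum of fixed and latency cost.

Open {H1, H2}: assign each demand point to its cheapest open site.
  C1→H1 42, C2→H2 82, C3→H2 63, C4→H2 56, C5→H1 13, C6→H2 11, C7→H1 35
  latency cost 302, fixed 91 → total 393.
Compare {H1}: latency cost 427 + fixed 19 = 446.
Compare {H2}: latency cost 408 + fixed 72 = 480.

393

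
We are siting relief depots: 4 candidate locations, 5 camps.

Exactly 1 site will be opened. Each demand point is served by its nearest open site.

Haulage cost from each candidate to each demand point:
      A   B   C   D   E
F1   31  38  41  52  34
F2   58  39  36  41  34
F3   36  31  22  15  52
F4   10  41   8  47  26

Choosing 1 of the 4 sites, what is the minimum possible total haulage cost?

Open {F4}.
  A→F4 10, B→F4 41, C→F4 8, D→F4 47, E→F4 26  ⇒ total 132.
Compare {F3}: total 156.
Compare {F1}: total 196.
No size-1 selection does better; minimum is 132.

132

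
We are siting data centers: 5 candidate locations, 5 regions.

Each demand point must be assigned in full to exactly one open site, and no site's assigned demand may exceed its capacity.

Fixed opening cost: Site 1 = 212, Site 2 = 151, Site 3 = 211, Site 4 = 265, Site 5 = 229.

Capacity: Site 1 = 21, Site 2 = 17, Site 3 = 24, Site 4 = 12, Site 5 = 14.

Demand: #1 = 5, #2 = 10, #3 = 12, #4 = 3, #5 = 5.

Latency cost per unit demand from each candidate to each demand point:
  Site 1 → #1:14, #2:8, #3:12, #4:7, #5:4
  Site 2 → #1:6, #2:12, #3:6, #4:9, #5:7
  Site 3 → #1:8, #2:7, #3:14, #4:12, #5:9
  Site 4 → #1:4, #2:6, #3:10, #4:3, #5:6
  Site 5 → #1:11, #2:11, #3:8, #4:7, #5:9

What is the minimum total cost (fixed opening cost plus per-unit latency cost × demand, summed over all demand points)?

Open {Site 1, Site 2}; cheapest assignment that respects the capacities:
  Site 1 (cap 21, load 18): #2, #4, #5 — cost 10×8 + 3×7 + 5×4 = 121
  Site 2 (cap 17, load 17): #1, #3 — cost 5×6 + 12×6 = 102
  Shipping 223, fixed 363 → total 586.
  Any other capacity-feasible assignment to {Site 1, Site 2} ships for at least 223.
Compare {Site 2, Site 3}: its best feasible assignment gives total 615.
Compare {Site 1, Site 3}: its best feasible assignment gives total 718.
Every other set of open sites that can feasibly serve all demand totals ≥ 615 even under its best assignment. Minimum: 586.

586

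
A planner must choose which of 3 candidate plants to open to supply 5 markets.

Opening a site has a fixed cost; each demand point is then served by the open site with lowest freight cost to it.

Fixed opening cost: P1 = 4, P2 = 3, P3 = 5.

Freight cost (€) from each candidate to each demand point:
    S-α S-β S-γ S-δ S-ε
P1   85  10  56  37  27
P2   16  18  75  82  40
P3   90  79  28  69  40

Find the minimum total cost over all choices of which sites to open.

Open {P1, P2, P3}: assign each demand point to its cheapest open site.
  S-α→P2 16, S-β→P1 10, S-γ→P3 28, S-δ→P1 37, S-ε→P1 27
  freight cost 118, fixed 12 → total 130.
Compare {P1, P2}: freight cost 146 + fixed 7 = 153.
Compare {P2, P3}: freight cost 171 + fixed 8 = 179.
Compare {P1, P3}: freight cost 187 + fixed 9 = 196.
All other subsets cost ≥ 153. Minimum total cost: 130.

130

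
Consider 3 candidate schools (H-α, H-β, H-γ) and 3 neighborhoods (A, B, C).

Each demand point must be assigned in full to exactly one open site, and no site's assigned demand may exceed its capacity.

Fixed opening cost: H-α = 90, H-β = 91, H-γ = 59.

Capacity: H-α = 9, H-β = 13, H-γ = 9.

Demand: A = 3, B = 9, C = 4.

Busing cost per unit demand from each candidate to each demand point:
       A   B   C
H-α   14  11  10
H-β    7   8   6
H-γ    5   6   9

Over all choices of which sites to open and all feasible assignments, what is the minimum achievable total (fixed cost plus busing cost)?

Open {H-β, H-γ}; cheapest assignment that respects the capacities:
  H-β (cap 13, load 7): A, C — cost 3×7 + 4×6 = 45
  H-γ (cap 9, load 9): B — cost 9×6 = 54
  Shipping 99, fixed 150 → total 249.
  Any other capacity-feasible assignment to {H-β, H-γ} ships for at least 99.
Compare {H-α, H-γ}: its best feasible assignment gives total 285.
Compare {H-α, H-β}: its best feasible assignment gives total 314.
Every other set of open sites that can feasibly serve all demand totals ≥ 285 even under its best assignment. Minimum: 249.

249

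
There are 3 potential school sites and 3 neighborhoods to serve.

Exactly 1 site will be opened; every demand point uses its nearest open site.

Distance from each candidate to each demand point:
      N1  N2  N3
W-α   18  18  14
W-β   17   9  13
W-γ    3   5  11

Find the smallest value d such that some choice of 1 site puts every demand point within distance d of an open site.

Open {W-γ}.
  Farthest demand point is N3 at distance 11 (to W-γ); all others are ≤ 11.
With {W-β} the worst case is 17.
With {W-α} the worst case is 18.
No size-1 selection achieves below 11.

11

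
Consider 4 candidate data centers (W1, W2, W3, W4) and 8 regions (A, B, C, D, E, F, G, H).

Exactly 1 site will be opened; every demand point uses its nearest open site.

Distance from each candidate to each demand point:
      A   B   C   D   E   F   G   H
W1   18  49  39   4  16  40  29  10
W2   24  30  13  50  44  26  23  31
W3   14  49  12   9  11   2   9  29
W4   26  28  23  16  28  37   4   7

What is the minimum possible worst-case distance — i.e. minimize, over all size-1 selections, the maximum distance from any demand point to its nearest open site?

Open {W4}.
  Farthest demand point is F at distance 37 (to W4); all others are ≤ 37.
With {W1} the worst case is 49.
With {W3} the worst case is 49.
No size-1 selection achieves below 37.

37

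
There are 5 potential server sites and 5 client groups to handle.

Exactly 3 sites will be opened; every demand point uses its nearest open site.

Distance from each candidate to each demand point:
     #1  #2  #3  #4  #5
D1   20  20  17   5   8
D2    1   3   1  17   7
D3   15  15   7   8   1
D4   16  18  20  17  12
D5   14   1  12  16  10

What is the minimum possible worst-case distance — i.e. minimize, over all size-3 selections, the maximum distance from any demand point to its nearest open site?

5

Open {D1, D2, D3}.
  Farthest demand point is #4 at distance 5 (to D1); all others are ≤ 5.
With {D1, D2, D4} the worst case is 7.
With {D1, D2, D5} the worst case is 7.
No size-3 selection achieves below 5.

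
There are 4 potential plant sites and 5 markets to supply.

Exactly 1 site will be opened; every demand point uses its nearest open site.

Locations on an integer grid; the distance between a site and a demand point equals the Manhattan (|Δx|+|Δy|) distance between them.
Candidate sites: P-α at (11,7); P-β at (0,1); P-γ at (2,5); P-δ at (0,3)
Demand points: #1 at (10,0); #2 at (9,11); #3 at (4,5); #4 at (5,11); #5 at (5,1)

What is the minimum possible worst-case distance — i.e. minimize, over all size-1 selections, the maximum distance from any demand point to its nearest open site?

Open {P-α}.
  Farthest demand point is #5 at distance 12 (to P-α); all others are ≤ 12.
With {P-γ} the worst case is 13.
With {P-δ} the worst case is 17.
No size-1 selection achieves below 12.

12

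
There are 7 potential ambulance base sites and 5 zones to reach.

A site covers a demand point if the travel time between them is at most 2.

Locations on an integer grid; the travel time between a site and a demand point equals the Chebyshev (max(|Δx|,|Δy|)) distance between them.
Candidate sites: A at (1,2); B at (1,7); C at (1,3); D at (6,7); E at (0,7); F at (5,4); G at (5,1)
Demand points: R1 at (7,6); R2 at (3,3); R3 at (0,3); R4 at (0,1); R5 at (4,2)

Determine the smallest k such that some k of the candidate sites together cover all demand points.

2

Coverage sets (demand points within 2 of each site):
  A: {R2, R3, R4}
  B: {}
  C: {R2, R3, R4}
  D: {R1}
  E: {}
  F: {R1, R2, R5}
  G: {R2, R5}
No single site covers all 5 demand points.
But {A, F} covers everything, so the minimum is 2.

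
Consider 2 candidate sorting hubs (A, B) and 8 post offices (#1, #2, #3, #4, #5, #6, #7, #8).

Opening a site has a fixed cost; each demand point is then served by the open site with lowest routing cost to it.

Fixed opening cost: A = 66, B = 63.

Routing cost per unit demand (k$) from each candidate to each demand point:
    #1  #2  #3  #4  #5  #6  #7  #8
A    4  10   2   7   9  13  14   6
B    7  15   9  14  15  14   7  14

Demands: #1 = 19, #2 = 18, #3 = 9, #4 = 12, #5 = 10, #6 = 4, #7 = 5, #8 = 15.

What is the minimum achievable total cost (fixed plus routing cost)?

Open {A}: assign each demand point to its cheapest open site.
  #1→A 19×4=76, #2→A 18×10=180, #3→A 9×2=18, #4→A 12×7=84, #5→A 10×9=90, #6→A 4×13=52, #7→A 5×14=70, #8→A 15×6=90
  routing cost 660, fixed 66 → total 726.
Compare {A, B}: routing cost 625 + fixed 129 = 754.
Compare {B}: routing cost 1103 + fixed 63 = 1166.

726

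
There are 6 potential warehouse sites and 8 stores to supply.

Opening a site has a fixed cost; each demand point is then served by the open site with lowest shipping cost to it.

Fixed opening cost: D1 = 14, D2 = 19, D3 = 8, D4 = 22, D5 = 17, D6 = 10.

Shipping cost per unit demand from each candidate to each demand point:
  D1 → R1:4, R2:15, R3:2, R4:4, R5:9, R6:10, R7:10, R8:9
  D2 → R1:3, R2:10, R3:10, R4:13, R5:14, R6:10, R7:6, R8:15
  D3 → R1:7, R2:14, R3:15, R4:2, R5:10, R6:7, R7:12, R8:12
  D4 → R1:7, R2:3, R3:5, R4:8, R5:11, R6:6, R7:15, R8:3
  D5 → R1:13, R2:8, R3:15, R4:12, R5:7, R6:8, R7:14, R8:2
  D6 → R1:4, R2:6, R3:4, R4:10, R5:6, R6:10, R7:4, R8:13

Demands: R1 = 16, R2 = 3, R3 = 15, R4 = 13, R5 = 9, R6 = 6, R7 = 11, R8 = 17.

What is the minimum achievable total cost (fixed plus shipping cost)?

Open {D1, D3, D5, D6}: assign each demand point to its cheapest open site.
  R1→D1 16×4=64, R2→D6 3×6=18, R3→D1 15×2=30, R4→D3 13×2=26, R5→D6 9×6=54, R6→D3 6×7=42, R7→D6 11×4=44, R8→D5 17×2=34
  shipping cost 312, fixed 49 → total 361.
Compare {D1, D2, D3, D5, D6}: shipping cost 296 + fixed 68 = 364.
Compare {D1, D3, D4, D6}: shipping cost 314 + fixed 54 = 368.
Compare {D1, D3, D4, D5, D6}: shipping cost 297 + fixed 71 = 368.
All other subsets cost ≥ 364. Minimum total cost: 361.

361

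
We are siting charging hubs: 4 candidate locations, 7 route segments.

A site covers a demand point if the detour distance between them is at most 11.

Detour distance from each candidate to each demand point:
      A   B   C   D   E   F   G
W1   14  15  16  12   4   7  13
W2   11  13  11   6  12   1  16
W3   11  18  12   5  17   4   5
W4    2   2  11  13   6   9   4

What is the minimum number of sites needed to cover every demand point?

Coverage sets (demand points within 11 of each site):
  W1: {E, F}
  W2: {A, C, D, F}
  W3: {A, D, F, G}
  W4: {A, B, C, E, F, G}
No single site covers all 7 demand points.
But {W2, W4} covers everything, so the minimum is 2.

2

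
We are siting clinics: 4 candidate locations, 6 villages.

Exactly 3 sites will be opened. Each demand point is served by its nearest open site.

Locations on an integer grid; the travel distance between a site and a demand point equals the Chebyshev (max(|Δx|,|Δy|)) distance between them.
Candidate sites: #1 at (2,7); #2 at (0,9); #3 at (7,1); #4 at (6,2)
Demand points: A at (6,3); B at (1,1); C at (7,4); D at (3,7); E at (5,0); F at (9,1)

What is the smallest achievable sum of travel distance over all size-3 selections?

Open {#1, #3, #4}.
  A→#4 1, B→#4 5, C→#4 2, D→#1 1, E→#3 2, F→#3 2  ⇒ total 13.
Compare {#1, #2, #4}: total 14.
Compare {#2, #3, #4}: total 15.
No size-3 selection does better; minimum is 13.

13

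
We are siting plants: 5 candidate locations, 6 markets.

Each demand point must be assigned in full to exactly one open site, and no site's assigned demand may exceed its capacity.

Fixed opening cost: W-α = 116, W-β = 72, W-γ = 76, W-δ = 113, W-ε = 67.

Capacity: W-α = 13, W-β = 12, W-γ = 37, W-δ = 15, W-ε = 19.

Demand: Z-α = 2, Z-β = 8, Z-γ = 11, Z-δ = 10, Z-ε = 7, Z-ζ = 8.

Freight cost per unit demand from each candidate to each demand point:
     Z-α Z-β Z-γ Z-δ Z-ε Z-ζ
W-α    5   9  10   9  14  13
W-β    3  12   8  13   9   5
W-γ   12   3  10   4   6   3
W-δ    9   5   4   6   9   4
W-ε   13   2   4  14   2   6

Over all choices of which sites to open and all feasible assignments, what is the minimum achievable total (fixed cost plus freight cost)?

Open {W-γ, W-ε}; cheapest assignment that respects the capacities:
  W-γ (cap 37, load 28): Z-α, Z-β, Z-δ, Z-ζ — cost 2×12 + 8×3 + 10×4 + 8×3 = 112
  W-ε (cap 19, load 18): Z-γ, Z-ε — cost 11×4 + 7×2 = 58
  Shipping 170, fixed 143 → total 313.
  Any other capacity-feasible assignment to {W-γ, W-ε} ships for at least 170.
Compare {W-β, W-γ, W-ε}: its best feasible assignment gives total 367.
Compare {W-γ, W-δ}: its best feasible assignment gives total 381.
Every other set of open sites that can feasibly serve all demand totals ≥ 367 even under its best assignment. Minimum: 313.

313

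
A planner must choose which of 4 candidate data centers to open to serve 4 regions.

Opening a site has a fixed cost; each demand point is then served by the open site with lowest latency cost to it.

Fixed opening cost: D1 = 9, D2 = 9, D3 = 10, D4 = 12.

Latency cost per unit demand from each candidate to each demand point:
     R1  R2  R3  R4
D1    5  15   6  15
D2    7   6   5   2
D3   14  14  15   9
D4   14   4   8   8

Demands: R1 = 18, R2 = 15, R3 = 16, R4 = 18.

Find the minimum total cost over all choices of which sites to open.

Open {D1, D2, D4}: assign each demand point to its cheapest open site.
  R1→D1 18×5=90, R2→D4 15×4=60, R3→D2 16×5=80, R4→D2 18×2=36
  latency cost 266, fixed 30 → total 296.
Compare {D1, D2, D3, D4}: latency cost 266 + fixed 40 = 306.
Compare {D1, D2}: latency cost 296 + fixed 18 = 314.
Compare {D2, D4}: latency cost 302 + fixed 21 = 323.
All other subsets cost ≥ 306. Minimum total cost: 296.

296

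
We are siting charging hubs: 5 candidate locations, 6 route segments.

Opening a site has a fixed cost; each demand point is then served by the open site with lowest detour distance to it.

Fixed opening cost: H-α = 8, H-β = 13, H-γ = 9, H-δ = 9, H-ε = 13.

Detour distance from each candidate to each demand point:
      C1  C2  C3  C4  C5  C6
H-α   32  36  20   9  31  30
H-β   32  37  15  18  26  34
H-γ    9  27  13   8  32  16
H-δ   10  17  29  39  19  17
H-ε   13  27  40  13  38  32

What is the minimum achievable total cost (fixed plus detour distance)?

Open {H-γ, H-δ}: assign each demand point to its cheapest open site.
  C1→H-γ 9, C2→H-δ 17, C3→H-γ 13, C4→H-γ 8, C5→H-δ 19, C6→H-γ 16
  detour distance 82, fixed 18 → total 100.
Compare {H-α, H-γ, H-δ}: detour distance 82 + fixed 26 = 108.
Compare {H-α, H-δ}: detour distance 92 + fixed 17 = 109.
Compare {H-β, H-γ, H-δ}: detour distance 82 + fixed 31 = 113.
All other subsets cost ≥ 108. Minimum total cost: 100.

100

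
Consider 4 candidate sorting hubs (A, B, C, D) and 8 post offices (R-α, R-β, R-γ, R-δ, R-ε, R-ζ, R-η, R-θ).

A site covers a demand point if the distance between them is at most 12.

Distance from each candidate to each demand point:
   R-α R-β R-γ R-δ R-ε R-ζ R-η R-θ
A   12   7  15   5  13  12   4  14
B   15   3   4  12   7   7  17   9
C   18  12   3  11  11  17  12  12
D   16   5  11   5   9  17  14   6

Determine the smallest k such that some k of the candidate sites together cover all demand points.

Coverage sets (demand points within 12 of each site):
  A: {R-α, R-β, R-δ, R-ζ, R-η}
  B: {R-β, R-γ, R-δ, R-ε, R-ζ, R-θ}
  C: {R-β, R-γ, R-δ, R-ε, R-η, R-θ}
  D: {R-β, R-γ, R-δ, R-ε, R-θ}
No single site covers all 8 demand points.
But {A, B} covers everything, so the minimum is 2.

2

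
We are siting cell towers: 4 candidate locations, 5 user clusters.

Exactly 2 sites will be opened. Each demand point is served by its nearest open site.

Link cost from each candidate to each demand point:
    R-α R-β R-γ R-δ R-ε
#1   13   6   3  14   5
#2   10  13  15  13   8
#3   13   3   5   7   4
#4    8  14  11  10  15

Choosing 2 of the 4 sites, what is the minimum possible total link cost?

27

Open {#3, #4}.
  R-α→#4 8, R-β→#3 3, R-γ→#3 5, R-δ→#3 7, R-ε→#3 4  ⇒ total 27.
Compare {#2, #3}: total 29.
Compare {#1, #3}: total 30.
No size-2 selection does better; minimum is 27.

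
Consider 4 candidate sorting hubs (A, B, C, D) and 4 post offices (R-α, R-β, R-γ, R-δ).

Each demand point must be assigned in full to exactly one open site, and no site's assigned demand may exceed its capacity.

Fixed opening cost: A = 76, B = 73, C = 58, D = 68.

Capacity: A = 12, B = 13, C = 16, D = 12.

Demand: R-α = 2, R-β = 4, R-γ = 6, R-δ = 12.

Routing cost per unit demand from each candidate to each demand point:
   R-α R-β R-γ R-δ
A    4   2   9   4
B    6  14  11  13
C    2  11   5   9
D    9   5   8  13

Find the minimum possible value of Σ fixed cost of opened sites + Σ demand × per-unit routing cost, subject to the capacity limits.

260

Open {A, C}; cheapest assignment that respects the capacities:
  A (cap 12, load 12): R-δ — cost 12×4 = 48
  C (cap 16, load 12): R-α, R-β, R-γ — cost 2×2 + 4×11 + 6×5 = 78
  Shipping 126, fixed 134 → total 260.
  Any other capacity-feasible assignment to {A, C} ships for at least 126.
Compare {A, D}: its best feasible assignment gives total 278.
Compare {A, C, D}: its best feasible assignment gives total 304.
Every other set of open sites that can feasibly serve all demand totals ≥ 278 even under its best assignment. Minimum: 260.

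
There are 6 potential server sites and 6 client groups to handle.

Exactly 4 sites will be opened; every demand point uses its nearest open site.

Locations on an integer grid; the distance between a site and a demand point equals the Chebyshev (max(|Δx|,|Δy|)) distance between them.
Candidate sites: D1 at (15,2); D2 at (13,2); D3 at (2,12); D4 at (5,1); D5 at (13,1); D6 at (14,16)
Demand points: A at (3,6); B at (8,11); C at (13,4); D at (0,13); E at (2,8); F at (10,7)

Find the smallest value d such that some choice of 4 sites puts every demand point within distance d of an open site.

6

Open {D1, D2, D3, D4}.
  Farthest demand point is B at distance 6 (to D3); all others are ≤ 6.
With {D1, D2, D3, D5} the worst case is 6.
With {D1, D2, D3, D6} the worst case is 6.
No size-4 selection achieves below 6.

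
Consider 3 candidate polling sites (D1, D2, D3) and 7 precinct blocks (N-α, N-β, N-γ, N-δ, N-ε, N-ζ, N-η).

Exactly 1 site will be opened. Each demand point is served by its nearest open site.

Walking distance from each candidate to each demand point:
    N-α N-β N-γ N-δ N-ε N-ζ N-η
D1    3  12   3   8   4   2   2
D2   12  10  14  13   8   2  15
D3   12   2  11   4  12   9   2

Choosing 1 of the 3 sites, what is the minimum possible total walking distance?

Open {D1}.
  N-α→D1 3, N-β→D1 12, N-γ→D1 3, N-δ→D1 8, N-ε→D1 4, N-ζ→D1 2, N-η→D1 2  ⇒ total 34.
Compare {D3}: total 52.
Compare {D2}: total 74.

34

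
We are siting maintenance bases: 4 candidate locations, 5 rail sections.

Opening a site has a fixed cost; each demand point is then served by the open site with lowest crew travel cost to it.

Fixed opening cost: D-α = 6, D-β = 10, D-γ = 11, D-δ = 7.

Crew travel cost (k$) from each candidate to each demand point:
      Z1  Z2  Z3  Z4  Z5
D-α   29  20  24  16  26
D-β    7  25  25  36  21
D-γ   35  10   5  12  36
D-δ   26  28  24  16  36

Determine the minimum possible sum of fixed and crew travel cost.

76

Open {D-β, D-γ}: assign each demand point to its cheapest open site.
  Z1→D-β 7, Z2→D-γ 10, Z3→D-γ 5, Z4→D-γ 12, Z5→D-β 21
  crew travel cost 55, fixed 21 → total 76.
Compare {D-α, D-β, D-γ}: crew travel cost 55 + fixed 27 = 82.
Compare {D-β, D-γ, D-δ}: crew travel cost 55 + fixed 28 = 83.
Compare {D-α, D-β, D-γ, D-δ}: crew travel cost 55 + fixed 34 = 89.
All other subsets cost ≥ 82. Minimum total cost: 76.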